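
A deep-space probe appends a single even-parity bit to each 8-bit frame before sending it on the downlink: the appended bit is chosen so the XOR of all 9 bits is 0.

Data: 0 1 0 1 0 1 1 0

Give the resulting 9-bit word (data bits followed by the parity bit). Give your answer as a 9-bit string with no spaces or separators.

010101100

XOR of the 8 data bits: 0⊕1⊕0⊕1⊕0⊕1⊕1⊕0 = 0
Parity bit = 0 (so all 9 bits XOR to 0).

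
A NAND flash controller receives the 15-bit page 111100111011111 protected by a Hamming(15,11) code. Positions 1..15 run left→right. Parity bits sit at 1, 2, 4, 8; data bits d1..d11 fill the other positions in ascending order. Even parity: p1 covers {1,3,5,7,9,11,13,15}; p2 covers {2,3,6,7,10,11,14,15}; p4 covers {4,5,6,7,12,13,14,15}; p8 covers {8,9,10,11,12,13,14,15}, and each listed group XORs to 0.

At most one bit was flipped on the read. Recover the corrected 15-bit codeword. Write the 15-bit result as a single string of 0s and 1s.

s1 (pos 1,3,5,7,9,11,13,15): 1⊕1⊕0⊕1⊕1⊕1⊕1⊕1 = 1
s2 (pos 2,3,6,7,10,11,14,15): 1⊕1⊕0⊕1⊕0⊕1⊕1⊕1 = 0
s4 (pos 4,5,6,7,12,13,14,15): 1⊕0⊕0⊕1⊕1⊕1⊕1⊕1 = 0
s8 (pos 8,9,10,11,12,13,14,15): 1⊕1⊕0⊕1⊕1⊕1⊕1⊕1 = 1
Syndrome s8…s1 = 1001 → error at position 9.
Flip position 9: 111100111011111 → 111100110011111

111100110011111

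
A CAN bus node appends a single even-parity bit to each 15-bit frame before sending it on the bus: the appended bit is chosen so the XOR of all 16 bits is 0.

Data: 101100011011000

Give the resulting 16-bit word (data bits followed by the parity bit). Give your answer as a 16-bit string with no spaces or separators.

XOR of the 15 data bits: 1⊕0⊕1⊕1⊕0⊕0⊕0⊕1⊕1⊕0⊕1⊕1⊕0⊕0⊕0 = 1
Parity bit = 1 (so all 16 bits XOR to 0).

1011000110110001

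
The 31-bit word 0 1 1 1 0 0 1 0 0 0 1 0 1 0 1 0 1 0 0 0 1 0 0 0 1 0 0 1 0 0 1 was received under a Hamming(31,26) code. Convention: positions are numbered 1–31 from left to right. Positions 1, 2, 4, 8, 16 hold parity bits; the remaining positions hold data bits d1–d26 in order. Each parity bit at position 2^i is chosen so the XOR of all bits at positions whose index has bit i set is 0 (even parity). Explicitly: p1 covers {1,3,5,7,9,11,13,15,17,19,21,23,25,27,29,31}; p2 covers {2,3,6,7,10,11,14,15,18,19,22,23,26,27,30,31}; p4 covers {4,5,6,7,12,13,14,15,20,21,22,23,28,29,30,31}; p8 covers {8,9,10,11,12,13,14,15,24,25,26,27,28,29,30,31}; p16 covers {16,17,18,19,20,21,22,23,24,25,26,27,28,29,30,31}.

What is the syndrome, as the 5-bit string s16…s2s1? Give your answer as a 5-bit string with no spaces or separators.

10101

s1 (pos 1,3,5,7,9,11,13,15,17,19,21,23,25,27,29,31): 0⊕1⊕0⊕1⊕0⊕1⊕1⊕1⊕1⊕0⊕1⊕0⊕1⊕0⊕0⊕1 = 1
s2 (pos 2,3,6,7,10,11,14,15,18,19,22,23,26,27,30,31): 1⊕1⊕0⊕1⊕0⊕1⊕0⊕1⊕0⊕0⊕0⊕0⊕0⊕0⊕0⊕1 = 0
s4 (pos 4,5,6,7,12,13,14,15,20,21,22,23,28,29,30,31): 1⊕0⊕0⊕1⊕0⊕1⊕0⊕1⊕0⊕1⊕0⊕0⊕1⊕0⊕0⊕1 = 1
s8 (pos 8,9,10,11,12,13,14,15,24,25,26,27,28,29,30,31): 0⊕0⊕0⊕1⊕0⊕1⊕0⊕1⊕0⊕1⊕0⊕0⊕1⊕0⊕0⊕1 = 0
s16 (pos 16,17,18,19,20,21,22,23,24,25,26,27,28,29,30,31): 0⊕1⊕0⊕0⊕0⊕1⊕0⊕0⊕0⊕1⊕0⊕0⊕1⊕0⊕0⊕1 = 1
Syndrome s16…s1 = 10101 → error at position 21.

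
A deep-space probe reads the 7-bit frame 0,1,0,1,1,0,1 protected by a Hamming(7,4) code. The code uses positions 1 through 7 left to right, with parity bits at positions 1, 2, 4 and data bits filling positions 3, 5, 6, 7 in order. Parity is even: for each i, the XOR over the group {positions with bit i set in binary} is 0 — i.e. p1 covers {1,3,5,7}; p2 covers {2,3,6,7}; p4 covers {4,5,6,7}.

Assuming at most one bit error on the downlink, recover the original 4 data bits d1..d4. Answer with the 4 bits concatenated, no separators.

s1 (pos 1,3,5,7): 0⊕0⊕1⊕1 = 0
s2 (pos 2,3,6,7): 1⊕0⊕0⊕1 = 0
s4 (pos 4,5,6,7): 1⊕1⊕0⊕1 = 1
Syndrome s4…s1 = 100 → error at position 4.
Flip position 4: 0101101 → 0100101
Read data bits from positions 3,5,6,7: 0101

0101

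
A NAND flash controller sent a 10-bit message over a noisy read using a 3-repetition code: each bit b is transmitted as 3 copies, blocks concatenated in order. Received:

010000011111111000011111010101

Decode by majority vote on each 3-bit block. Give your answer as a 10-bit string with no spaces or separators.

0011101101

Block 1 (010): 1 one → 0
Block 2 (000): 0 ones → 0
Block 3 (011): 2 ones → 1
Block 4 (111): 3 ones → 1
Block 5 (111): 3 ones → 1
Block 6 (000): 0 ones → 0
Block 7 (011): 2 ones → 1
Block 8 (111): 3 ones → 1
Block 9 (010): 1 one → 0
Block 10 (101): 2 ones → 1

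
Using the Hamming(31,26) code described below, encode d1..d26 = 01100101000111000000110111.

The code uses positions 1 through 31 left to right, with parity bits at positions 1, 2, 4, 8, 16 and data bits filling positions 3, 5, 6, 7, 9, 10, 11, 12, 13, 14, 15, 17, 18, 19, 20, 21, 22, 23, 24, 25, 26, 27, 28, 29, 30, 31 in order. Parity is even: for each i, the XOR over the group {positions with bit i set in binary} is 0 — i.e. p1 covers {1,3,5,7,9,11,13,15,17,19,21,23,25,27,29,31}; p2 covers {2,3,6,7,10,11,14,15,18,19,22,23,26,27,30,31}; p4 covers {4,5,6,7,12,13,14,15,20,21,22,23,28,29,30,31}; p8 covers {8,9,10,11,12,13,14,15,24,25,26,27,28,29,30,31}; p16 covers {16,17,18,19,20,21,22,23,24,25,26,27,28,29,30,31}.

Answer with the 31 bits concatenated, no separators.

Place data at non-parity positions: p1 p2 0 p4 1 1 0 p8 0 1 0 1 0 0 0 p16 1 1 1 0 0 0 0 0 0 1 1 0 1 1 1
p1 (pos 1,3,5,7,9,11,13,15,17,19,21,23,25,27,29,31): XOR of data positions = 0⊕1⊕0⊕0⊕0⊕0⊕0⊕1⊕1⊕0⊕0⊕0⊕1⊕1⊕1 = 0
p2 (pos 2,3,6,7,10,11,14,15,18,19,22,23,26,27,30,31): XOR of data positions = 0⊕1⊕0⊕1⊕0⊕0⊕0⊕1⊕1⊕0⊕0⊕1⊕1⊕1⊕1 = 0
p4 (pos 4,5,6,7,12,13,14,15,20,21,22,23,28,29,30,31): XOR of data positions = 1⊕1⊕0⊕1⊕0⊕0⊕0⊕0⊕0⊕0⊕0⊕0⊕1⊕1⊕1 = 0
p8 (pos 8,9,10,11,12,13,14,15,24,25,26,27,28,29,30,31): XOR of data positions = 0⊕1⊕0⊕1⊕0⊕0⊕0⊕0⊕0⊕1⊕1⊕0⊕1⊕1⊕1 = 1
p16 (pos 16,17,18,19,20,21,22,23,24,25,26,27,28,29,30,31): XOR of data positions = 1⊕1⊕1⊕0⊕0⊕0⊕0⊕0⊕0⊕1⊕1⊕0⊕1⊕1⊕1 = 0
Codeword: 0000110101010000111000000110111

0000110101010000111000000110111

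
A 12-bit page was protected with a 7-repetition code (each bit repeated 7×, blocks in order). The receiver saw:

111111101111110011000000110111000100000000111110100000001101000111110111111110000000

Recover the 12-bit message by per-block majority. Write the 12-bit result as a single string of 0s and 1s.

110000100110

Block 1 (1111111): 7 ones → 1
Block 2 (0111111): 6 ones → 1
Block 3 (0011000): 2 ones → 0
Block 4 (0001101): 3 ones → 0
Block 5 (1100010): 3 ones → 0
Block 6 (0000000): 0 ones → 0
Block 7 (1111101): 6 ones → 1
Block 8 (0000000): 0 ones → 0
Block 9 (1101000): 3 ones → 0
Block 10 (1111101): 6 ones → 1
Block 11 (1111111): 7 ones → 1
Block 12 (0000000): 0 ones → 0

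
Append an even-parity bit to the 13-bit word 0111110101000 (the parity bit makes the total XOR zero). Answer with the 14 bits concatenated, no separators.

XOR of the 13 data bits: 0⊕1⊕1⊕1⊕1⊕1⊕0⊕1⊕0⊕1⊕0⊕0⊕0 = 1
Parity bit = 1 (so all 14 bits XOR to 0).

01111101010001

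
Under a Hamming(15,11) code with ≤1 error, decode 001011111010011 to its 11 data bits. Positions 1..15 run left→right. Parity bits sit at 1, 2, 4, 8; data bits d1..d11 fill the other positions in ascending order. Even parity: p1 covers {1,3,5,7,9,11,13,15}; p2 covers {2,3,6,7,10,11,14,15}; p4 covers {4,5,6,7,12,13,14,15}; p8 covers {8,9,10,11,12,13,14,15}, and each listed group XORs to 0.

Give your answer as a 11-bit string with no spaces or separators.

s1 (pos 1,3,5,7,9,11,13,15): 0⊕1⊕1⊕1⊕1⊕1⊕0⊕1 = 0
s2 (pos 2,3,6,7,10,11,14,15): 0⊕1⊕1⊕1⊕0⊕1⊕1⊕1 = 0
s4 (pos 4,5,6,7,12,13,14,15): 0⊕1⊕1⊕1⊕0⊕0⊕1⊕1 = 1
s8 (pos 8,9,10,11,12,13,14,15): 1⊕1⊕0⊕1⊕0⊕0⊕1⊕1 = 1
Syndrome s8…s1 = 1100 → error at position 12.
Flip position 12: 001011111010011 → 001011111011011
Read data bits from positions 3,5,6,7,9,10,11,12,13,14,15: 11111011011

11111011011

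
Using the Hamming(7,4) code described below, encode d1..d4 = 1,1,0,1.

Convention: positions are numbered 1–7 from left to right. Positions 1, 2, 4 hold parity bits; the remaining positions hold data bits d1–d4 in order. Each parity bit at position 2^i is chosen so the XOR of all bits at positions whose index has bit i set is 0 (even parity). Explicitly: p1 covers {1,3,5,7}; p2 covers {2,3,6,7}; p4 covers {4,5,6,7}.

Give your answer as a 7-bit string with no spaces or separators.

1010101

Place data at non-parity positions: p1 p2 1 p4 1 0 1
p1 (pos 1,3,5,7): XOR of data positions = 1⊕1⊕1 = 1
p2 (pos 2,3,6,7): XOR of data positions = 1⊕0⊕1 = 0
p4 (pos 4,5,6,7): XOR of data positions = 1⊕0⊕1 = 0
Codeword: 1010101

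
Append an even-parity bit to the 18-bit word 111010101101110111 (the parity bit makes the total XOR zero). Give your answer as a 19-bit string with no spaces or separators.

XOR of the 18 data bits: 1⊕1⊕1⊕0⊕1⊕0⊕1⊕0⊕1⊕1⊕0⊕1⊕1⊕1⊕0⊕1⊕1⊕1 = 1
Parity bit = 1 (so all 19 bits XOR to 0).

1110101011011101111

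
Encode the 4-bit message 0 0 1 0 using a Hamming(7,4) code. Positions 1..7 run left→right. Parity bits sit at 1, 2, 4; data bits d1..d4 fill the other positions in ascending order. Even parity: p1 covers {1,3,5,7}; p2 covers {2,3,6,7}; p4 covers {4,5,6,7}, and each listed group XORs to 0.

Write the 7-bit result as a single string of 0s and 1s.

0101010

Place data at non-parity positions: p1 p2 0 p4 0 1 0
p1 (pos 1,3,5,7): XOR of data positions = 0⊕0⊕0 = 0
p2 (pos 2,3,6,7): XOR of data positions = 0⊕1⊕0 = 1
p4 (pos 4,5,6,7): XOR of data positions = 0⊕1⊕0 = 1
Codeword: 0101010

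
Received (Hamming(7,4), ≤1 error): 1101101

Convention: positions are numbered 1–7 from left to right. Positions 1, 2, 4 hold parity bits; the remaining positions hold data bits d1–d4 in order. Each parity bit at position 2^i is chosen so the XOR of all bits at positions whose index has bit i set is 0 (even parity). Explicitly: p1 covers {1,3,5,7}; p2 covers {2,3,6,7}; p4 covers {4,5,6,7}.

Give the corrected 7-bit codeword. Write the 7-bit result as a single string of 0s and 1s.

1101001

s1 (pos 1,3,5,7): 1⊕0⊕1⊕1 = 1
s2 (pos 2,3,6,7): 1⊕0⊕0⊕1 = 0
s4 (pos 4,5,6,7): 1⊕1⊕0⊕1 = 1
Syndrome s4…s1 = 101 → error at position 5.
Flip position 5: 1101101 → 1101001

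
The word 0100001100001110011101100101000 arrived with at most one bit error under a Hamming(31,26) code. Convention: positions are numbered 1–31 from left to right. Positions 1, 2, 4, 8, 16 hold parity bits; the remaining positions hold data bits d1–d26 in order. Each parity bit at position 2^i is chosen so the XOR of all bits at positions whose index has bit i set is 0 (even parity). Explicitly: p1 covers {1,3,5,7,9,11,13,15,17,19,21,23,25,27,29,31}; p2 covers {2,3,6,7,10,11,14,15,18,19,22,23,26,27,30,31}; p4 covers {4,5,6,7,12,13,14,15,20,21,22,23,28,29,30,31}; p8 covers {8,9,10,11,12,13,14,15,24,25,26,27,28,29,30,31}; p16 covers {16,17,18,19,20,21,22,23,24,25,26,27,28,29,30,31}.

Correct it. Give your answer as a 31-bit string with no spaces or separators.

0100001100001110010101100101000

s1 (pos 1,3,5,7,9,11,13,15,17,19,21,23,25,27,29,31): 0⊕0⊕0⊕1⊕0⊕0⊕1⊕1⊕0⊕1⊕0⊕1⊕0⊕0⊕0⊕0 = 1
s2 (pos 2,3,6,7,10,11,14,15,18,19,22,23,26,27,30,31): 1⊕0⊕0⊕1⊕0⊕0⊕1⊕1⊕1⊕1⊕1⊕1⊕1⊕0⊕0⊕0 = 1
s4 (pos 4,5,6,7,12,13,14,15,20,21,22,23,28,29,30,31): 0⊕0⊕0⊕1⊕0⊕1⊕1⊕1⊕1⊕0⊕1⊕1⊕1⊕0⊕0⊕0 = 0
s8 (pos 8,9,10,11,12,13,14,15,24,25,26,27,28,29,30,31): 1⊕0⊕0⊕0⊕0⊕1⊕1⊕1⊕0⊕0⊕1⊕0⊕1⊕0⊕0⊕0 = 0
s16 (pos 16,17,18,19,20,21,22,23,24,25,26,27,28,29,30,31): 0⊕0⊕1⊕1⊕1⊕0⊕1⊕1⊕0⊕0⊕1⊕0⊕1⊕0⊕0⊕0 = 1
Syndrome s16…s1 = 10011 → error at position 19.
Flip position 19: 0100001100001110011101100101000 → 0100001100001110010101100101000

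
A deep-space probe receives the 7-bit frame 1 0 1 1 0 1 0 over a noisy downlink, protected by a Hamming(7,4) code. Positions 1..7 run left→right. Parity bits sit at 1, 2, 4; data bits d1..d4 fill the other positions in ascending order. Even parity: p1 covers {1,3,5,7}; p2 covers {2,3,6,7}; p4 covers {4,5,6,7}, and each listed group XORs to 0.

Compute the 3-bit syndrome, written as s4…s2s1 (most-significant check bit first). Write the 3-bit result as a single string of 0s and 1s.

s1 (pos 1,3,5,7): 1⊕1⊕0⊕0 = 0
s2 (pos 2,3,6,7): 0⊕1⊕1⊕0 = 0
s4 (pos 4,5,6,7): 1⊕0⊕1⊕0 = 0
Syndrome s4…s1 = 000 → no error.

000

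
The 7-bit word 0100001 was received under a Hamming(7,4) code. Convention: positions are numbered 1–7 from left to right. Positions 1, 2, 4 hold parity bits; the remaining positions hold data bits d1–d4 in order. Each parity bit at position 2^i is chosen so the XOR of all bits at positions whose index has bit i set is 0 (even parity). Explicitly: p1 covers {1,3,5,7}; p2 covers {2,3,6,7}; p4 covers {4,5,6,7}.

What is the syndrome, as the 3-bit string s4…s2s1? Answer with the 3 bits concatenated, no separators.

s1 (pos 1,3,5,7): 0⊕0⊕0⊕1 = 1
s2 (pos 2,3,6,7): 1⊕0⊕0⊕1 = 0
s4 (pos 4,5,6,7): 0⊕0⊕0⊕1 = 1
Syndrome s4…s1 = 101 → error at position 5.

101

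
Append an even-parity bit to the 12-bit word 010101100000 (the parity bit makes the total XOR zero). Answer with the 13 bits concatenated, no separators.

0101011000000

XOR of the 12 data bits: 0⊕1⊕0⊕1⊕0⊕1⊕1⊕0⊕0⊕0⊕0⊕0 = 0
Parity bit = 0 (so all 13 bits XOR to 0).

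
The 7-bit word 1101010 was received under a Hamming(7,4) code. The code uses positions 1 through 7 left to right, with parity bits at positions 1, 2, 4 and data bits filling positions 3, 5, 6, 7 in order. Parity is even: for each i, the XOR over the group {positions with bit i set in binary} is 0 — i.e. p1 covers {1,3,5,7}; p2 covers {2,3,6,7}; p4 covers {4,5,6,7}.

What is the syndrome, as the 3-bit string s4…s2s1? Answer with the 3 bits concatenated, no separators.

001

s1 (pos 1,3,5,7): 1⊕0⊕0⊕0 = 1
s2 (pos 2,3,6,7): 1⊕0⊕1⊕0 = 0
s4 (pos 4,5,6,7): 1⊕0⊕1⊕0 = 0
Syndrome s4…s1 = 001 → error at position 1.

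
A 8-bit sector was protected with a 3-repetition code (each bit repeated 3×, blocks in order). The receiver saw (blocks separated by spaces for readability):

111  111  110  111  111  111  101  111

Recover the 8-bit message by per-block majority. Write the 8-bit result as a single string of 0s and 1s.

11111111

Block 1 (111): 3 ones → 1
Block 2 (111): 3 ones → 1
Block 3 (110): 2 ones → 1
Block 4 (111): 3 ones → 1
Block 5 (111): 3 ones → 1
Block 6 (111): 3 ones → 1
Block 7 (101): 2 ones → 1
Block 8 (111): 3 ones → 1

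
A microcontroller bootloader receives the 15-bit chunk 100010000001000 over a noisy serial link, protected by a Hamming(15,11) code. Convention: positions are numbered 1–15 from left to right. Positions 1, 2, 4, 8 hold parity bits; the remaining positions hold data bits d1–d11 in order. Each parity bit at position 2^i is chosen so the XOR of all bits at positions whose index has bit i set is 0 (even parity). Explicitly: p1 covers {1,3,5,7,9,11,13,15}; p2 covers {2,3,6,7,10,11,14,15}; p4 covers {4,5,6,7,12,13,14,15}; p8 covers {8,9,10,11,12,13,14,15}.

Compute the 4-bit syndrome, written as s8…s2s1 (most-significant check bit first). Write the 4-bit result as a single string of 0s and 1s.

s1 (pos 1,3,5,7,9,11,13,15): 1⊕0⊕1⊕0⊕0⊕0⊕0⊕0 = 0
s2 (pos 2,3,6,7,10,11,14,15): 0⊕0⊕0⊕0⊕0⊕0⊕0⊕0 = 0
s4 (pos 4,5,6,7,12,13,14,15): 0⊕1⊕0⊕0⊕1⊕0⊕0⊕0 = 0
s8 (pos 8,9,10,11,12,13,14,15): 0⊕0⊕0⊕0⊕1⊕0⊕0⊕0 = 1
Syndrome s8…s1 = 1000 → error at position 8.

1000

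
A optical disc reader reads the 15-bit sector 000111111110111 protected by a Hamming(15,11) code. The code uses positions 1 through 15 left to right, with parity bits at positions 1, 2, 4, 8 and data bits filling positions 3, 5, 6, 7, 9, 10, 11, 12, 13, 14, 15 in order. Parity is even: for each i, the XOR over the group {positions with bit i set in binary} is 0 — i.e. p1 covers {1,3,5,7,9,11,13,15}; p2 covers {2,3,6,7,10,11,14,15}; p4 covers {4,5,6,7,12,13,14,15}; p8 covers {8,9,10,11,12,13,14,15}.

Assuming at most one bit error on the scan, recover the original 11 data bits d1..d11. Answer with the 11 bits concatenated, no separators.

s1 (pos 1,3,5,7,9,11,13,15): 0⊕0⊕1⊕1⊕1⊕1⊕1⊕1 = 0
s2 (pos 2,3,6,7,10,11,14,15): 0⊕0⊕1⊕1⊕1⊕1⊕1⊕1 = 0
s4 (pos 4,5,6,7,12,13,14,15): 1⊕1⊕1⊕1⊕0⊕1⊕1⊕1 = 1
s8 (pos 8,9,10,11,12,13,14,15): 1⊕1⊕1⊕1⊕0⊕1⊕1⊕1 = 1
Syndrome s8…s1 = 1100 → error at position 12.
Flip position 12: 000111111110111 → 000111111111111
Read data bits from positions 3,5,6,7,9,10,11,12,13,14,15: 01111111111

01111111111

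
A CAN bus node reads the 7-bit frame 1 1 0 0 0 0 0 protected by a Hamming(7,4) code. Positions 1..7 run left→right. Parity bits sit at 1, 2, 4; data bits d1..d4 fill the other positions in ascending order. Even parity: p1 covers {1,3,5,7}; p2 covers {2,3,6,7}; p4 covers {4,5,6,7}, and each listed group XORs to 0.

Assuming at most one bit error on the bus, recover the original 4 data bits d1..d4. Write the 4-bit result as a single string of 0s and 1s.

1000

s1 (pos 1,3,5,7): 1⊕0⊕0⊕0 = 1
s2 (pos 2,3,6,7): 1⊕0⊕0⊕0 = 1
s4 (pos 4,5,6,7): 0⊕0⊕0⊕0 = 0
Syndrome s4…s1 = 011 → error at position 3.
Flip position 3: 1100000 → 1110000
Read data bits from positions 3,5,6,7: 1000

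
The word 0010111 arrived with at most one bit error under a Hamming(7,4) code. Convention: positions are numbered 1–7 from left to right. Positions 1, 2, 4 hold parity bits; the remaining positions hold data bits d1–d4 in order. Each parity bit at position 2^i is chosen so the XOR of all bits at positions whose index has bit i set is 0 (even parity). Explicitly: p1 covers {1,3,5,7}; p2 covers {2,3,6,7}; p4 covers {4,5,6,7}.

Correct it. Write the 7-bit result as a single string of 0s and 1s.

0010110

s1 (pos 1,3,5,7): 0⊕1⊕1⊕1 = 1
s2 (pos 2,3,6,7): 0⊕1⊕1⊕1 = 1
s4 (pos 4,5,6,7): 0⊕1⊕1⊕1 = 1
Syndrome s4…s1 = 111 → error at position 7.
Flip position 7: 0010111 → 0010110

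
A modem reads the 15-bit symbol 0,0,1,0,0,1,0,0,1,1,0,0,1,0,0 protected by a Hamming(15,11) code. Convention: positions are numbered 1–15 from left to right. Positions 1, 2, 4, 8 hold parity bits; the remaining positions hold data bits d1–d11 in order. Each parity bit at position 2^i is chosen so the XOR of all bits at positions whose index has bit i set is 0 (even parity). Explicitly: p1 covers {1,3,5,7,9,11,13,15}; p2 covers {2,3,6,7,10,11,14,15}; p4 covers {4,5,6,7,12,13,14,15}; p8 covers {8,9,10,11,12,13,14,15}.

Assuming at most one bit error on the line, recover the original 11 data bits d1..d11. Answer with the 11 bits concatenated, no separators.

10101110100

s1 (pos 1,3,5,7,9,11,13,15): 0⊕1⊕0⊕0⊕1⊕0⊕1⊕0 = 1
s2 (pos 2,3,6,7,10,11,14,15): 0⊕1⊕1⊕0⊕1⊕0⊕0⊕0 = 1
s4 (pos 4,5,6,7,12,13,14,15): 0⊕0⊕1⊕0⊕0⊕1⊕0⊕0 = 0
s8 (pos 8,9,10,11,12,13,14,15): 0⊕1⊕1⊕0⊕0⊕1⊕0⊕0 = 1
Syndrome s8…s1 = 1011 → error at position 11.
Flip position 11: 001001001100100 → 001001001110100
Read data bits from positions 3,5,6,7,9,10,11,12,13,14,15: 10101110100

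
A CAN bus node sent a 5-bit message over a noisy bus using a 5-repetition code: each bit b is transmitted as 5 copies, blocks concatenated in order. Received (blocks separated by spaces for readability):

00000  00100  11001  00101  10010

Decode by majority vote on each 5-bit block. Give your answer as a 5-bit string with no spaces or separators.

Block 1 (00000): 0 ones → 0
Block 2 (00100): 1 one → 0
Block 3 (11001): 3 ones → 1
Block 4 (00101): 2 ones → 0
Block 5 (10010): 2 ones → 0

00100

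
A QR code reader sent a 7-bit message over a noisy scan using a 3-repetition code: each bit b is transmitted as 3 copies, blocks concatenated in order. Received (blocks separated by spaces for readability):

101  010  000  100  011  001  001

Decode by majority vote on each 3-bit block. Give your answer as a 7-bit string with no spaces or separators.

1000100

Block 1 (101): 2 ones → 1
Block 2 (010): 1 one → 0
Block 3 (000): 0 ones → 0
Block 4 (100): 1 one → 0
Block 5 (011): 2 ones → 1
Block 6 (001): 1 one → 0
Block 7 (001): 1 one → 0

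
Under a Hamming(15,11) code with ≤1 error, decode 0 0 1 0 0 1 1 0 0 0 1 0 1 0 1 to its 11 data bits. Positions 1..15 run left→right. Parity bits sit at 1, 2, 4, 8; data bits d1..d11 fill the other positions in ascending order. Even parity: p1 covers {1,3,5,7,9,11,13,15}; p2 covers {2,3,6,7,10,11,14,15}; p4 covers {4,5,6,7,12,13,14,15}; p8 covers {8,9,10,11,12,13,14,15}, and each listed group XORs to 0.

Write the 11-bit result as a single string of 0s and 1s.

s1 (pos 1,3,5,7,9,11,13,15): 0⊕1⊕0⊕1⊕0⊕1⊕1⊕1 = 1
s2 (pos 2,3,6,7,10,11,14,15): 0⊕1⊕1⊕1⊕0⊕1⊕0⊕1 = 1
s4 (pos 4,5,6,7,12,13,14,15): 0⊕0⊕1⊕1⊕0⊕1⊕0⊕1 = 0
s8 (pos 8,9,10,11,12,13,14,15): 0⊕0⊕0⊕1⊕0⊕1⊕0⊕1 = 1
Syndrome s8…s1 = 1011 → error at position 11.
Flip position 11: 001001100010101 → 001001100000101
Read data bits from positions 3,5,6,7,9,10,11,12,13,14,15: 10110000101

10110000101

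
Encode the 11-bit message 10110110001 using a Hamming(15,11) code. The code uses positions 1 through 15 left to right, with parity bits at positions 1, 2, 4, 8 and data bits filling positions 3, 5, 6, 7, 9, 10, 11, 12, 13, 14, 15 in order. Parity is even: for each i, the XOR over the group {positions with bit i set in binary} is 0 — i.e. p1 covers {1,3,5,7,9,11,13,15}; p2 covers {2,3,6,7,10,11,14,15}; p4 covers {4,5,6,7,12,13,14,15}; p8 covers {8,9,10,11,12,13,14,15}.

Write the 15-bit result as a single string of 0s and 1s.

Place data at non-parity positions: p1 p2 1 p4 0 1 1 p8 0 1 1 0 0 0 1
p1 (pos 1,3,5,7,9,11,13,15): XOR of data positions = 1⊕0⊕1⊕0⊕1⊕0⊕1 = 0
p2 (pos 2,3,6,7,10,11,14,15): XOR of data positions = 1⊕1⊕1⊕1⊕1⊕0⊕1 = 0
p4 (pos 4,5,6,7,12,13,14,15): XOR of data positions = 0⊕1⊕1⊕0⊕0⊕0⊕1 = 1
p8 (pos 8,9,10,11,12,13,14,15): XOR of data positions = 0⊕1⊕1⊕0⊕0⊕0⊕1 = 1
Codeword: 001101110110001

001101110110001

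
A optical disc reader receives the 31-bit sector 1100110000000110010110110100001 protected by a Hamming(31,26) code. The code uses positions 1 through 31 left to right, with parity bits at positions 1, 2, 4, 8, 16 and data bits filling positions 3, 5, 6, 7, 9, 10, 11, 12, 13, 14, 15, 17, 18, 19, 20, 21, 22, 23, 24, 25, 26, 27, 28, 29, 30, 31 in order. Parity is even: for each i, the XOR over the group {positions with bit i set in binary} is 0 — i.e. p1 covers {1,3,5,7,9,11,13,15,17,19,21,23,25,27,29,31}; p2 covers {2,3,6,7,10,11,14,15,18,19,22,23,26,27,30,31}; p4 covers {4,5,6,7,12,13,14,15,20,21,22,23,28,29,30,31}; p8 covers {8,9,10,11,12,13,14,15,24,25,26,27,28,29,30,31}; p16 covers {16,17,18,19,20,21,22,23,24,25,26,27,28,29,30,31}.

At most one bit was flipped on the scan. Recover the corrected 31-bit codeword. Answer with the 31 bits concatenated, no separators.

s1 (pos 1,3,5,7,9,11,13,15,17,19,21,23,25,27,29,31): 1⊕0⊕1⊕0⊕0⊕0⊕0⊕1⊕0⊕0⊕1⊕1⊕0⊕0⊕0⊕1 = 0
s2 (pos 2,3,6,7,10,11,14,15,18,19,22,23,26,27,30,31): 1⊕0⊕1⊕0⊕0⊕0⊕1⊕1⊕1⊕0⊕0⊕1⊕1⊕0⊕0⊕1 = 0
s4 (pos 4,5,6,7,12,13,14,15,20,21,22,23,28,29,30,31): 0⊕1⊕1⊕0⊕0⊕0⊕1⊕1⊕1⊕1⊕0⊕1⊕0⊕0⊕0⊕1 = 0
s8 (pos 8,9,10,11,12,13,14,15,24,25,26,27,28,29,30,31): 0⊕0⊕0⊕0⊕0⊕0⊕1⊕1⊕1⊕0⊕1⊕0⊕0⊕0⊕0⊕1 = 1
s16 (pos 16,17,18,19,20,21,22,23,24,25,26,27,28,29,30,31): 0⊕0⊕1⊕0⊕1⊕1⊕0⊕1⊕1⊕0⊕1⊕0⊕0⊕0⊕0⊕1 = 1
Syndrome s16…s1 = 11000 → error at position 24.
Flip position 24: 1100110000000110010110110100001 → 1100110000000110010110100100001

1100110000000110010110100100001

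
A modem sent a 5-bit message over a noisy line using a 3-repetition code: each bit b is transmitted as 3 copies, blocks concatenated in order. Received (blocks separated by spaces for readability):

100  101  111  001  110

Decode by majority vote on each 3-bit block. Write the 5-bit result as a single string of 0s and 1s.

01101

Block 1 (100): 1 one → 0
Block 2 (101): 2 ones → 1
Block 3 (111): 3 ones → 1
Block 4 (001): 1 one → 0
Block 5 (110): 2 ones → 1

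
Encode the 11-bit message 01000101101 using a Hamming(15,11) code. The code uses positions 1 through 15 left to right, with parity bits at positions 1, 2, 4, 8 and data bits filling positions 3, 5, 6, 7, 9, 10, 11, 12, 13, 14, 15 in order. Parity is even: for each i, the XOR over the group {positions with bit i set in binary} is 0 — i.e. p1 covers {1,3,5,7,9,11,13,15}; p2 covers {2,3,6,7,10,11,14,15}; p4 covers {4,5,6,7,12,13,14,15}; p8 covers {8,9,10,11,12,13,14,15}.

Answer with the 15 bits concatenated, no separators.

100010000101101

Place data at non-parity positions: p1 p2 0 p4 1 0 0 p8 0 1 0 1 1 0 1
p1 (pos 1,3,5,7,9,11,13,15): XOR of data positions = 0⊕1⊕0⊕0⊕0⊕1⊕1 = 1
p2 (pos 2,3,6,7,10,11,14,15): XOR of data positions = 0⊕0⊕0⊕1⊕0⊕0⊕1 = 0
p4 (pos 4,5,6,7,12,13,14,15): XOR of data positions = 1⊕0⊕0⊕1⊕1⊕0⊕1 = 0
p8 (pos 8,9,10,11,12,13,14,15): XOR of data positions = 0⊕1⊕0⊕1⊕1⊕0⊕1 = 0
Codeword: 100010000101101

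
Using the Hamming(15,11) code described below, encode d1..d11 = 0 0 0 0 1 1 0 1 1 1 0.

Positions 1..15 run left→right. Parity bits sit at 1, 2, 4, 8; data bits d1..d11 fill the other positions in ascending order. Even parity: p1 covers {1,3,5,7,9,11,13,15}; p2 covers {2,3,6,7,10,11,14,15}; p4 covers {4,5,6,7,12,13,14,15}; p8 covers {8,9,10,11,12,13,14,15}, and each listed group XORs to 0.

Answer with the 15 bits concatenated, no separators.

Place data at non-parity positions: p1 p2 0 p4 0 0 0 p8 1 1 0 1 1 1 0
p1 (pos 1,3,5,7,9,11,13,15): XOR of data positions = 0⊕0⊕0⊕1⊕0⊕1⊕0 = 0
p2 (pos 2,3,6,7,10,11,14,15): XOR of data positions = 0⊕0⊕0⊕1⊕0⊕1⊕0 = 0
p4 (pos 4,5,6,7,12,13,14,15): XOR of data positions = 0⊕0⊕0⊕1⊕1⊕1⊕0 = 1
p8 (pos 8,9,10,11,12,13,14,15): XOR of data positions = 1⊕1⊕0⊕1⊕1⊕1⊕0 = 1
Codeword: 000100011101110

000100011101110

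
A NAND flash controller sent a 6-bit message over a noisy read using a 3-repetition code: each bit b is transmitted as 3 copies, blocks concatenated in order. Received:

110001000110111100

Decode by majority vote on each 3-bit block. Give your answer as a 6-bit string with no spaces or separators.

Block 1 (110): 2 ones → 1
Block 2 (001): 1 one → 0
Block 3 (000): 0 ones → 0
Block 4 (110): 2 ones → 1
Block 5 (111): 3 ones → 1
Block 6 (100): 1 one → 0

100110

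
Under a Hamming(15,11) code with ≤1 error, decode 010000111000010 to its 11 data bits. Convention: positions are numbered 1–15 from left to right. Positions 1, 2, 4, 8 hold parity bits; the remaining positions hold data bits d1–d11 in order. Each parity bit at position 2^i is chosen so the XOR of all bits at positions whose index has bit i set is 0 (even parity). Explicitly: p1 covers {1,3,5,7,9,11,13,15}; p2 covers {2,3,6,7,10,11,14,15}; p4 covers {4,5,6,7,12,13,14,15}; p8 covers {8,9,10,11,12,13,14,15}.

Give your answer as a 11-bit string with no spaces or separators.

s1 (pos 1,3,5,7,9,11,13,15): 0⊕0⊕0⊕1⊕1⊕0⊕0⊕0 = 0
s2 (pos 2,3,6,7,10,11,14,15): 1⊕0⊕0⊕1⊕0⊕0⊕1⊕0 = 1
s4 (pos 4,5,6,7,12,13,14,15): 0⊕0⊕0⊕1⊕0⊕0⊕1⊕0 = 0
s8 (pos 8,9,10,11,12,13,14,15): 1⊕1⊕0⊕0⊕0⊕0⊕1⊕0 = 1
Syndrome s8…s1 = 1010 → error at position 10.
Flip position 10: 010000111000010 → 010000111100010
Read data bits from positions 3,5,6,7,9,10,11,12,13,14,15: 00011100010

00011100010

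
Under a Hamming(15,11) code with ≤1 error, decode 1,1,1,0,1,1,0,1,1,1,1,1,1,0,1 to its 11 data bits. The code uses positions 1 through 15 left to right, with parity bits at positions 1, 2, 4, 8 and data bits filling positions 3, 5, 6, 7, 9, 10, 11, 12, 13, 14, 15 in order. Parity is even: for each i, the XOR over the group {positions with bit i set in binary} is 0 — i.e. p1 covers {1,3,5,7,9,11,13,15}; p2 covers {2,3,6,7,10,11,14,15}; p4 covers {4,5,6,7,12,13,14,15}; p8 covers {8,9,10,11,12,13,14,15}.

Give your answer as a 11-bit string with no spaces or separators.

11101111001

s1 (pos 1,3,5,7,9,11,13,15): 1⊕1⊕1⊕0⊕1⊕1⊕1⊕1 = 1
s2 (pos 2,3,6,7,10,11,14,15): 1⊕1⊕1⊕0⊕1⊕1⊕0⊕1 = 0
s4 (pos 4,5,6,7,12,13,14,15): 0⊕1⊕1⊕0⊕1⊕1⊕0⊕1 = 1
s8 (pos 8,9,10,11,12,13,14,15): 1⊕1⊕1⊕1⊕1⊕1⊕0⊕1 = 1
Syndrome s8…s1 = 1101 → error at position 13.
Flip position 13: 111011011111101 → 111011011111001
Read data bits from positions 3,5,6,7,9,10,11,12,13,14,15: 11101111001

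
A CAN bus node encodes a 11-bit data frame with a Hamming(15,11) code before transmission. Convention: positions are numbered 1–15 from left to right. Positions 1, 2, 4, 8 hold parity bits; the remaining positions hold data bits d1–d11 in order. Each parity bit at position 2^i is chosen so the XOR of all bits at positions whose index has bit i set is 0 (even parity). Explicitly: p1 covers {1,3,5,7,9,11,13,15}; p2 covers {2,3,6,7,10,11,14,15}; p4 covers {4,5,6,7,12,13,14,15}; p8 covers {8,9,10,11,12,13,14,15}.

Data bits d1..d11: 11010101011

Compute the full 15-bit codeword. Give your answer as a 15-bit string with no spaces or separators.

011110100101011

Place data at non-parity positions: p1 p2 1 p4 1 0 1 p8 0 1 0 1 0 1 1
p1 (pos 1,3,5,7,9,11,13,15): XOR of data positions = 1⊕1⊕1⊕0⊕0⊕0⊕1 = 0
p2 (pos 2,3,6,7,10,11,14,15): XOR of data positions = 1⊕0⊕1⊕1⊕0⊕1⊕1 = 1
p4 (pos 4,5,6,7,12,13,14,15): XOR of data positions = 1⊕0⊕1⊕1⊕0⊕1⊕1 = 1
p8 (pos 8,9,10,11,12,13,14,15): XOR of data positions = 0⊕1⊕0⊕1⊕0⊕1⊕1 = 0
Codeword: 011110100101011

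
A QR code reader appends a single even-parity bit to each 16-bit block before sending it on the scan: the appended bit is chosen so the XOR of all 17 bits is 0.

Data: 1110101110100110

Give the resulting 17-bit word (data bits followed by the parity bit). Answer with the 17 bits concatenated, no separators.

11101011101001100

XOR of the 16 data bits: 1⊕1⊕1⊕0⊕1⊕0⊕1⊕1⊕1⊕0⊕1⊕0⊕0⊕1⊕1⊕0 = 0
Parity bit = 0 (so all 17 bits XOR to 0).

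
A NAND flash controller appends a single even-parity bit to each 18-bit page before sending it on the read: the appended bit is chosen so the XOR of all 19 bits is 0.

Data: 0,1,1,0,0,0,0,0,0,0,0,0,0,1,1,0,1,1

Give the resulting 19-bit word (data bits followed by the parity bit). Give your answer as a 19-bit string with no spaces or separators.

0110000000000110110

XOR of the 18 data bits: 0⊕1⊕1⊕0⊕0⊕0⊕0⊕0⊕0⊕0⊕0⊕0⊕0⊕1⊕1⊕0⊕1⊕1 = 0
Parity bit = 0 (so all 19 bits XOR to 0).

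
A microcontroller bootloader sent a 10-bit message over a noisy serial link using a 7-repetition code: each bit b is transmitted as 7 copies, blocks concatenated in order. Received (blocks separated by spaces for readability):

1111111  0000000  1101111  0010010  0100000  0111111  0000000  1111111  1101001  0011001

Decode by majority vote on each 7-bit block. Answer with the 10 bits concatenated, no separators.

1010010110

Block 1 (1111111): 7 ones → 1
Block 2 (0000000): 0 ones → 0
Block 3 (1101111): 6 ones → 1
Block 4 (0010010): 2 ones → 0
Block 5 (0100000): 1 one → 0
Block 6 (0111111): 6 ones → 1
Block 7 (0000000): 0 ones → 0
Block 8 (1111111): 7 ones → 1
Block 9 (1101001): 4 ones → 1
Block 10 (0011001): 3 ones → 0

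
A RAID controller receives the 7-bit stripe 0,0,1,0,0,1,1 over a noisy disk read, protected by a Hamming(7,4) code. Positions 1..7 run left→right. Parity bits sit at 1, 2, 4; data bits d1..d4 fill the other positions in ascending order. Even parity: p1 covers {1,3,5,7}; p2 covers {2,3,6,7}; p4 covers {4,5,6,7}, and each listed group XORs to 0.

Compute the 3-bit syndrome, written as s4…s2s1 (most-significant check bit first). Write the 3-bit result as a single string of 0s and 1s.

s1 (pos 1,3,5,7): 0⊕1⊕0⊕1 = 0
s2 (pos 2,3,6,7): 0⊕1⊕1⊕1 = 1
s4 (pos 4,5,6,7): 0⊕0⊕1⊕1 = 0
Syndrome s4…s1 = 010 → error at position 2.

010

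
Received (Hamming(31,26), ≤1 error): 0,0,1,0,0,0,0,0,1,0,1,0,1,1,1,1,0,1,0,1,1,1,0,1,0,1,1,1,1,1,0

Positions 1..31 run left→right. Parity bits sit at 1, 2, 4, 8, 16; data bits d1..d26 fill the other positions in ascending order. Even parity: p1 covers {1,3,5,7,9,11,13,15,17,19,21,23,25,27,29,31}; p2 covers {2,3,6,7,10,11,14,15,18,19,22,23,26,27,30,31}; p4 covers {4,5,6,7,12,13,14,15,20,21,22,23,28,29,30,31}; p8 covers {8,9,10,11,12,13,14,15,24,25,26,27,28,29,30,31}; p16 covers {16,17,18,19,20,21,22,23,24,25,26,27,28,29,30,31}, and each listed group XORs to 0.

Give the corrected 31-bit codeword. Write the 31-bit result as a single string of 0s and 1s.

0010000010101111010111010111100

s1 (pos 1,3,5,7,9,11,13,15,17,19,21,23,25,27,29,31): 0⊕1⊕0⊕0⊕1⊕1⊕1⊕1⊕0⊕0⊕1⊕0⊕0⊕1⊕1⊕0 = 0
s2 (pos 2,3,6,7,10,11,14,15,18,19,22,23,26,27,30,31): 0⊕1⊕0⊕0⊕0⊕1⊕1⊕1⊕1⊕0⊕1⊕0⊕1⊕1⊕1⊕0 = 1
s4 (pos 4,5,6,7,12,13,14,15,20,21,22,23,28,29,30,31): 0⊕0⊕0⊕0⊕0⊕1⊕1⊕1⊕1⊕1⊕1⊕0⊕1⊕1⊕1⊕0 = 1
s8 (pos 8,9,10,11,12,13,14,15,24,25,26,27,28,29,30,31): 0⊕1⊕0⊕1⊕0⊕1⊕1⊕1⊕1⊕0⊕1⊕1⊕1⊕1⊕1⊕0 = 1
s16 (pos 16,17,18,19,20,21,22,23,24,25,26,27,28,29,30,31): 1⊕0⊕1⊕0⊕1⊕1⊕1⊕0⊕1⊕0⊕1⊕1⊕1⊕1⊕1⊕0 = 1
Syndrome s16…s1 = 11110 → error at position 30.
Flip position 30: 0010000010101111010111010111110 → 0010000010101111010111010111100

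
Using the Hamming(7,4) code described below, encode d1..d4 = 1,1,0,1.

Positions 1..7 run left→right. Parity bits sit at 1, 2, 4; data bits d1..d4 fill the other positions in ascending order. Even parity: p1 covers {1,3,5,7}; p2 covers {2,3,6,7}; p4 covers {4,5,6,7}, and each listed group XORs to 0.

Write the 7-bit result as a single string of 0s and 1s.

1010101

Place data at non-parity positions: p1 p2 1 p4 1 0 1
p1 (pos 1,3,5,7): XOR of data positions = 1⊕1⊕1 = 1
p2 (pos 2,3,6,7): XOR of data positions = 1⊕0⊕1 = 0
p4 (pos 4,5,6,7): XOR of data positions = 1⊕0⊕1 = 0
Codeword: 1010101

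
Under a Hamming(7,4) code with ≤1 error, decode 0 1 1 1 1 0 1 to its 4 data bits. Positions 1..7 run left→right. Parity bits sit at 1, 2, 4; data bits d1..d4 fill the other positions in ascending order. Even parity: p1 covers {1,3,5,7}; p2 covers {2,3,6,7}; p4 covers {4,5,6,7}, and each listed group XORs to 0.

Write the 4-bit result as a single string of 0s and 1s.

s1 (pos 1,3,5,7): 0⊕1⊕1⊕1 = 1
s2 (pos 2,3,6,7): 1⊕1⊕0⊕1 = 1
s4 (pos 4,5,6,7): 1⊕1⊕0⊕1 = 1
Syndrome s4…s1 = 111 → error at position 7.
Flip position 7: 0111101 → 0111100
Read data bits from positions 3,5,6,7: 1100

1100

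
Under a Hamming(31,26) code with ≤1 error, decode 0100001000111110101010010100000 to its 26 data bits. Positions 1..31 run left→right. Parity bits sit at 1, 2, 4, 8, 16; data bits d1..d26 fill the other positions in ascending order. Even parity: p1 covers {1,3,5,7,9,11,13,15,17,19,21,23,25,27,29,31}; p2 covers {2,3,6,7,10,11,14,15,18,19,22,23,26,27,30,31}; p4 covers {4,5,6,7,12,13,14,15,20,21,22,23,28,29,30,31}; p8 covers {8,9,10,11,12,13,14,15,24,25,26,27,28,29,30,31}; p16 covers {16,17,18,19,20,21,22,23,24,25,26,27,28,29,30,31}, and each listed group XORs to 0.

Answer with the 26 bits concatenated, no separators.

00010011111101010010110000

s1 (pos 1,3,5,7,9,11,13,15,17,19,21,23,25,27,29,31): 0⊕0⊕0⊕1⊕0⊕1⊕1⊕1⊕1⊕1⊕1⊕0⊕0⊕0⊕0⊕0 = 1
s2 (pos 2,3,6,7,10,11,14,15,18,19,22,23,26,27,30,31): 1⊕0⊕0⊕1⊕0⊕1⊕1⊕1⊕0⊕1⊕0⊕0⊕1⊕0⊕0⊕0 = 1
s4 (pos 4,5,6,7,12,13,14,15,20,21,22,23,28,29,30,31): 0⊕0⊕0⊕1⊕1⊕1⊕1⊕1⊕0⊕1⊕0⊕0⊕0⊕0⊕0⊕0 = 0
s8 (pos 8,9,10,11,12,13,14,15,24,25,26,27,28,29,30,31): 0⊕0⊕0⊕1⊕1⊕1⊕1⊕1⊕1⊕0⊕1⊕0⊕0⊕0⊕0⊕0 = 1
s16 (pos 16,17,18,19,20,21,22,23,24,25,26,27,28,29,30,31): 0⊕1⊕0⊕1⊕0⊕1⊕0⊕0⊕1⊕0⊕1⊕0⊕0⊕0⊕0⊕0 = 1
Syndrome s16…s1 = 11011 → error at position 27.
Flip position 27: 0100001000111110101010010100000 → 0100001000111110101010010110000
Read data bits from positions 3,5,6,7,9,10,11,12,13,14,15,17,18,19,20,21,22,23,24,25,26,27,28,29,30,31: 00010011111101010010110000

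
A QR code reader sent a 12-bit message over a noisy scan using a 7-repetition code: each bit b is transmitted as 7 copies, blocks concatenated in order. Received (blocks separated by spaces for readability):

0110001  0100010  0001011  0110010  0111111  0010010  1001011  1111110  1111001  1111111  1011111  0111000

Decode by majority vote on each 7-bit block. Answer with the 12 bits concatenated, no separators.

000010111110

Block 1 (0110001): 3 ones → 0
Block 2 (0100010): 2 ones → 0
Block 3 (0001011): 3 ones → 0
Block 4 (0110010): 3 ones → 0
Block 5 (0111111): 6 ones → 1
Block 6 (0010010): 2 ones → 0
Block 7 (1001011): 4 ones → 1
Block 8 (1111110): 6 ones → 1
Block 9 (1111001): 5 ones → 1
Block 10 (1111111): 7 ones → 1
Block 11 (1011111): 6 ones → 1
Block 12 (0111000): 3 ones → 0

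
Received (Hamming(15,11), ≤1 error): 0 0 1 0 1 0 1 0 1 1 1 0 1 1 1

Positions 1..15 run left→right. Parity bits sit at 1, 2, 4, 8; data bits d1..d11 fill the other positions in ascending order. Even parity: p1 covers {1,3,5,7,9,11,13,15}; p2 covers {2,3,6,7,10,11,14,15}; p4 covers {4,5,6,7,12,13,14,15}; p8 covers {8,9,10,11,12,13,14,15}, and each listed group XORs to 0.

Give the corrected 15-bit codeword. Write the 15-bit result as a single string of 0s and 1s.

s1 (pos 1,3,5,7,9,11,13,15): 0⊕1⊕1⊕1⊕1⊕1⊕1⊕1 = 1
s2 (pos 2,3,6,7,10,11,14,15): 0⊕1⊕0⊕1⊕1⊕1⊕1⊕1 = 0
s4 (pos 4,5,6,7,12,13,14,15): 0⊕1⊕0⊕1⊕0⊕1⊕1⊕1 = 1
s8 (pos 8,9,10,11,12,13,14,15): 0⊕1⊕1⊕1⊕0⊕1⊕1⊕1 = 0
Syndrome s8…s1 = 0101 → error at position 5.
Flip position 5: 001010101110111 → 001000101110111

001000101110111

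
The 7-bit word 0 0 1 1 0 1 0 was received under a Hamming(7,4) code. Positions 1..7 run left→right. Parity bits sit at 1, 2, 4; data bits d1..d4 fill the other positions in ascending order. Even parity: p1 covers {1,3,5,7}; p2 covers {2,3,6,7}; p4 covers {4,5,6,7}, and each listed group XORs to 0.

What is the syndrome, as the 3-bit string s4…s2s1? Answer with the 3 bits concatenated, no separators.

001

s1 (pos 1,3,5,7): 0⊕1⊕0⊕0 = 1
s2 (pos 2,3,6,7): 0⊕1⊕1⊕0 = 0
s4 (pos 4,5,6,7): 1⊕0⊕1⊕0 = 0
Syndrome s4…s1 = 001 → error at position 1.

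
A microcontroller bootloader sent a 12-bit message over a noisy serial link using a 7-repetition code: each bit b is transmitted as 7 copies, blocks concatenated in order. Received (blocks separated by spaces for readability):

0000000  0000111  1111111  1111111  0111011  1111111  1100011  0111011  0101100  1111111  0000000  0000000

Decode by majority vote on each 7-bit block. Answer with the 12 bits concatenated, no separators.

001111110100

Block 1 (0000000): 0 ones → 0
Block 2 (0000111): 3 ones → 0
Block 3 (1111111): 7 ones → 1
Block 4 (1111111): 7 ones → 1
Block 5 (0111011): 5 ones → 1
Block 6 (1111111): 7 ones → 1
Block 7 (1100011): 4 ones → 1
Block 8 (0111011): 5 ones → 1
Block 9 (0101100): 3 ones → 0
Block 10 (1111111): 7 ones → 1
Block 11 (0000000): 0 ones → 0
Block 12 (0000000): 0 ones → 0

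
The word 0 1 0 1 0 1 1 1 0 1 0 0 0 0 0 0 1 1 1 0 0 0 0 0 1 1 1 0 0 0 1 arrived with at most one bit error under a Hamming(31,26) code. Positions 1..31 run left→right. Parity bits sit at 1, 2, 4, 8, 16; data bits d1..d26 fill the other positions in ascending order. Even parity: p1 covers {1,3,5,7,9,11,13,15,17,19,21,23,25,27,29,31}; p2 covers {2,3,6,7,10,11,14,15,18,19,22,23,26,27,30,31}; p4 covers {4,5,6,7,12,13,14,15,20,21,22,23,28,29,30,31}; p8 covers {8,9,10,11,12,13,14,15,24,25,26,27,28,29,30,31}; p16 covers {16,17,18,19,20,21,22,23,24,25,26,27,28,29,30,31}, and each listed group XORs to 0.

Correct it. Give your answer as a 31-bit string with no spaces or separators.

s1 (pos 1,3,5,7,9,11,13,15,17,19,21,23,25,27,29,31): 0⊕0⊕0⊕1⊕0⊕0⊕0⊕0⊕1⊕1⊕0⊕0⊕1⊕1⊕0⊕1 = 0
s2 (pos 2,3,6,7,10,11,14,15,18,19,22,23,26,27,30,31): 1⊕0⊕1⊕1⊕1⊕0⊕0⊕0⊕1⊕1⊕0⊕0⊕1⊕1⊕0⊕1 = 1
s4 (pos 4,5,6,7,12,13,14,15,20,21,22,23,28,29,30,31): 1⊕0⊕1⊕1⊕0⊕0⊕0⊕0⊕0⊕0⊕0⊕0⊕0⊕0⊕0⊕1 = 0
s8 (pos 8,9,10,11,12,13,14,15,24,25,26,27,28,29,30,31): 1⊕0⊕1⊕0⊕0⊕0⊕0⊕0⊕0⊕1⊕1⊕1⊕0⊕0⊕0⊕1 = 0
s16 (pos 16,17,18,19,20,21,22,23,24,25,26,27,28,29,30,31): 0⊕1⊕1⊕1⊕0⊕0⊕0⊕0⊕0⊕1⊕1⊕1⊕0⊕0⊕0⊕1 = 1
Syndrome s16…s1 = 10010 → error at position 18.
Flip position 18: 0101011101000000111000001110001 → 0101011101000000101000001110001

0101011101000000101000001110001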